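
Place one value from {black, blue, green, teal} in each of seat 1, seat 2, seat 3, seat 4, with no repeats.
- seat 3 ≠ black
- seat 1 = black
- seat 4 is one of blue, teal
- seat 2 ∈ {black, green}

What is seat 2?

green

seat 1's domain is down to {black}, so seat 1 = black. Eliminate black elsewhere: seat 2.
So seat 2 = green.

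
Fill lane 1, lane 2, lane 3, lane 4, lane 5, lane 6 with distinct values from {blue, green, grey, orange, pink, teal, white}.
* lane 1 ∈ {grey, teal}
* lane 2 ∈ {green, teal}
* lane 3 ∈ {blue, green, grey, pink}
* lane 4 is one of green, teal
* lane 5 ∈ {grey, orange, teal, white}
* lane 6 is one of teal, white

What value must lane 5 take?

lane 2 and lane 4 between them cover only {green, teal} — a naked pair. Remove those values from lane 1, lane 3, lane 5, lane 6.
lane 1 must be grey (only option left). So lane 3, lane 5 can't be grey.
lane 6 has just one choice, so lane 6 = white. Remove white from lane 5.
So lane 5 = orange.

orange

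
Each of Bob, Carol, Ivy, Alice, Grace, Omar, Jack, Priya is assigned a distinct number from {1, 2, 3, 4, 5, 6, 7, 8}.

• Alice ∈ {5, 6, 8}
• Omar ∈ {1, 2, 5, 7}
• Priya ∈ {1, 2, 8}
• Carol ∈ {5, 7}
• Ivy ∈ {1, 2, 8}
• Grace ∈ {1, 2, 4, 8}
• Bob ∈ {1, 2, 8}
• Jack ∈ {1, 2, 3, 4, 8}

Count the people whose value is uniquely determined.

Among the 8 variables, 3 fits only Jack (and all 8 values in {1, 2, 3, 4, 5, 6, 7, 8} must be used), so Jack = 3.
The 7 still-open variables together cover exactly {1, 2, 4, 5, 6, 7, 8} — 7 values for 7 variables — and 4 appears only in Grace's list, so Grace = 4.
Among the 6 still-open variables, 6 fits only Alice (and all 6 values in {1, 2, 5, 6, 7, 8} must be used), so Alice = 6.
Bob, Ivy, Priya between them cover only {1, 2, 8} — a naked triple. Remove those values from Omar.
Determined: Alice=6, Grace=4, Jack=3. The other people each still have more than one consistent value. That makes 3.

3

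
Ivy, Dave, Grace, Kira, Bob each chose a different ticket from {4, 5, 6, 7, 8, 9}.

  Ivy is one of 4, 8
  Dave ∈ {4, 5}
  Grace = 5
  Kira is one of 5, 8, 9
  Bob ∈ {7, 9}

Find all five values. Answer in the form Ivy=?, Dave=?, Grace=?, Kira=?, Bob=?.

Ivy=8, Dave=4, Grace=5, Kira=9, Bob=7

Grace's domain is down to {5}, so Grace = 5. So Dave, Kira can't be 5.
Dave has just one choice, so Dave = 4. Eliminate 4 elsewhere: Ivy.
Ivy must be 8 (only option left). Strike 8 from Kira.
Kira's domain is down to {9}, so Kira = 9. Eliminate 9 elsewhere: Bob.
Bob has just one choice, so Bob = 7.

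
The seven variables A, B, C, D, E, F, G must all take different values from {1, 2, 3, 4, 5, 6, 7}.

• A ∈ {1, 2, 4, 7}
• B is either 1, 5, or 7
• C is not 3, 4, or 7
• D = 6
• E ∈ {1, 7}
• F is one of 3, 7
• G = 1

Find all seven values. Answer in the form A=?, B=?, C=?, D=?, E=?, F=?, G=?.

A=4, B=5, C=2, D=6, E=7, F=3, G=1

D's domain is down to {6}, so D = 6. Eliminate 6 elsewhere: C.
G must be 1 (only option left). So A, B, C, E can't be 1.
E has just one choice, so E = 7. So A, B, F can't be 7.
That leaves F = 3.
B's domain is down to {5}, so B = 5. Remove 5 from C.
C has just one choice, so C = 2. Remove 2 from A.
A must be 4 (only option left).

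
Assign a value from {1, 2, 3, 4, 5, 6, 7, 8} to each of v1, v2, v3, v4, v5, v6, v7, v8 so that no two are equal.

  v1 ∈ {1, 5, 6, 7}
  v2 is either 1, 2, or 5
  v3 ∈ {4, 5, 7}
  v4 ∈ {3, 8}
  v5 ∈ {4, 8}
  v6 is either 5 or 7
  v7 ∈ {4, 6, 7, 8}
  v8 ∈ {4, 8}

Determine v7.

6

The 8 variables together cover exactly {1, 2, 3, 4, 5, 6, 7, 8} — 8 values for 8 variables — and 2 appears only in v2's list, so v2 = 2.
The 7 still-open variables together cover exactly {1, 3, 4, 5, 6, 7, 8} — 7 values for 7 variables — and 1 appears only in v1's list, so v1 = 1.
The 6 still-open variables together cover exactly {3, 4, 5, 6, 7, 8} — 6 values for 6 variables — and 3 appears only in v4's list, so v4 = 3.
The 5 still-open variables draw from only 5 values {4, 5, 6, 7, 8}, so each is used; only v7 can be 6, hence v7 = 6.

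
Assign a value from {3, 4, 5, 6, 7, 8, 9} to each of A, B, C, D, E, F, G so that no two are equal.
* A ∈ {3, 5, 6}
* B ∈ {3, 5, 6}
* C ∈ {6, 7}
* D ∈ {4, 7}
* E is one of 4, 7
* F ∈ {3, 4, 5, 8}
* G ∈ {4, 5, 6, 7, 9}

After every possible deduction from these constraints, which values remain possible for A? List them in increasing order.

3, 5

Among the 7 variables, 8 fits only F (and all 7 values in {3, 4, 5, 6, 7, 8, 9} must be used), so F = 8.
The 6 still-open variables together cover exactly {3, 4, 5, 6, 7, 9} — 6 values for 6 variables — and 9 appears only in G's list, so G = 9.
D and E share exactly the 2 values {4, 7}; by pigeonhole those values go to them, so strike 4, 7 from C.
That leaves C = 6. Remove 6 from A, B.
No further eliminations apply; A can still be any of 3, 5.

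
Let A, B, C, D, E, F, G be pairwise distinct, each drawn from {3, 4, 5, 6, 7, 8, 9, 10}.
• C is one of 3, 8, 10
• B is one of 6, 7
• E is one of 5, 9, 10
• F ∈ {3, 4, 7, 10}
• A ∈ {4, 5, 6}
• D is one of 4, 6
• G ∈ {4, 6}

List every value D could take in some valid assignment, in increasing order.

The 2 variables D and G are confined to {4, 6}, which locks those values in; drop them from A, B, F.
A must be 5 (only option left). Eliminate 5 elsewhere: E.
B has just one choice, so B = 7. Strike 7 from F.
No further eliminations apply; D can still be any of 4, 6.

4, 6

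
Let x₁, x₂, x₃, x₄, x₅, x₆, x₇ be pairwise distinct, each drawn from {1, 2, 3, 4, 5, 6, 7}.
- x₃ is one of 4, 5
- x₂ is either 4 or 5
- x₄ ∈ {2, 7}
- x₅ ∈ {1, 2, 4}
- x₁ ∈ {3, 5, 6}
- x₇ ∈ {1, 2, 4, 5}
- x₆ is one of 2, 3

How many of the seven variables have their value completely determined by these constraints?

Among the 7 variables, 6 fits only x₁ (and all 7 values in {1, 2, 3, 4, 5, 6, 7} must be used), so x₁ = 6.
The 6 still-open variables draw from only 6 values {1, 2, 3, 4, 5, 7}, so each is used; only x₆ can be 3, hence x₆ = 3.
The 5 still-open variables together cover exactly {1, 2, 4, 5, 7} — 5 values for 5 variables — and 7 appears only in x₄'s list, so x₄ = 7.
x₂ and x₃ share exactly the 2 values {4, 5}; by pigeonhole those values go to them, so strike 4, 5 from x₅, x₇.
Determined: x₁=6, x₄=7, x₆=3. The other variables each still have more than one consistent value. That makes 3.

3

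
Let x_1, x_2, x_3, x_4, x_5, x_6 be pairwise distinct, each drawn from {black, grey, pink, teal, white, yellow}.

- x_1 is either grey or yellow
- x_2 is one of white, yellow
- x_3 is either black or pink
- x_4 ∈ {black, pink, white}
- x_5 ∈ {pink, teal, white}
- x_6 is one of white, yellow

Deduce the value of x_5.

The 6 variables together cover exactly {black, grey, pink, teal, white, yellow} — 6 values for 6 variables — and grey appears only in x_1's list, so x_1 = grey.
Among the 5 still-open variables, teal fits only x_5 (and all 5 values in {black, pink, teal, white, yellow} must be used), so x_5 = teal.

teal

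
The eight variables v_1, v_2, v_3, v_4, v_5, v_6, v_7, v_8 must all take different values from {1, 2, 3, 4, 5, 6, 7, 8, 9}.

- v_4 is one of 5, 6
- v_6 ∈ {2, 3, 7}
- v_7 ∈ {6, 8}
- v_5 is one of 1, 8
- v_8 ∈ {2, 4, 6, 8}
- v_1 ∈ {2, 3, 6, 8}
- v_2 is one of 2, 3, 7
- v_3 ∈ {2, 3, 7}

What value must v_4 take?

5

The 8 variables draw from only 8 values {1, 2, 3, 4, 5, 6, 7, 8}, so each is used; only v_5 can be 1, hence v_5 = 1.
Among the 7 still-open variables, 4 fits only v_8 (and all 7 values in {2, 3, 4, 5, 6, 7, 8} must be used), so v_8 = 4.
Among the 6 still-open variables, 5 fits only v_4 (and all 6 values in {2, 3, 5, 6, 7, 8} must be used), so v_4 = 5.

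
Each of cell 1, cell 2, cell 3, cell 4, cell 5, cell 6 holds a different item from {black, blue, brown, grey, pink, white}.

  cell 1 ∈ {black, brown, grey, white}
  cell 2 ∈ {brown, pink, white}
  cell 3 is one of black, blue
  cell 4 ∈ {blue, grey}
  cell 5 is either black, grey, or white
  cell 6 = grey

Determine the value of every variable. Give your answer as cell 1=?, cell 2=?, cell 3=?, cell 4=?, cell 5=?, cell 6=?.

cell 6's domain is down to {grey}, so cell 6 = grey. Remove grey from cell 1, cell 4, cell 5.
cell 4 has just one choice, so cell 4 = blue. Remove blue from cell 3.
cell 3's domain is down to {black}, so cell 3 = black. Strike black from cell 1, cell 5.
cell 5 must be white (only option left). So cell 1, cell 2 can't be white.
cell 1's domain is down to {brown}, so cell 1 = brown. Strike brown from cell 2.
That leaves cell 2 = pink.

cell 1=brown, cell 2=pink, cell 3=black, cell 4=blue, cell 5=white, cell 6=grey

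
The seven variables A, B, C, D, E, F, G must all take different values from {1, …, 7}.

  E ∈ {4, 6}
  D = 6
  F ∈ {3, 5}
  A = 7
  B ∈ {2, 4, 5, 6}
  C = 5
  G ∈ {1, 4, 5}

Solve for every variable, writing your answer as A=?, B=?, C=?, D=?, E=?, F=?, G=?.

A=7, B=2, C=5, D=6, E=4, F=3, G=1

A must be 7 (only option left).
C must be 5 (only option left). Strike 5 from B, F, G.
D has just one choice, so D = 6. Eliminate 6 elsewhere: B, E.
E's domain is down to {4}, so E = 4. Remove 4 from B, G.
F's domain is down to {3}, so F = 3.
G's domain is down to {1}, so G = 1.
B has just one choice, so B = 2.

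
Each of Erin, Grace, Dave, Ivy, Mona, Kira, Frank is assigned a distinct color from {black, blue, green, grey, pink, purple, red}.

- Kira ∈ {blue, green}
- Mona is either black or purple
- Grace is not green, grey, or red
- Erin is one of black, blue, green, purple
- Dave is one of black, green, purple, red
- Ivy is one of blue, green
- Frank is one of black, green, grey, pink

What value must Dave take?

The 7 variables together cover exactly {black, blue, green, grey, pink, purple, red} — 7 values for 7 variables — and grey appears only in Frank's list, so Frank = grey.
The 6 still-open variables together cover exactly {black, blue, green, pink, purple, red} — 6 values for 6 variables — and pink appears only in Grace's list, so Grace = pink.
The 5 still-open variables draw from only 5 values {black, blue, green, purple, red}, so each is used; only Dave can be red, hence Dave = red.

red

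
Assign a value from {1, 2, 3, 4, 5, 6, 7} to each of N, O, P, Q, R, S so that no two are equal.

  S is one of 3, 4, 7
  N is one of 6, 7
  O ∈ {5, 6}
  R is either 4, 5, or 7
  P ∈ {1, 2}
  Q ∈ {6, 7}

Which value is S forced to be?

3

The 2 variables N and Q are confined to {6, 7}, which locks those values in; drop them from O, R, S.
O has just one choice, so O = 5. Eliminate 5 elsewhere: R.
R has just one choice, so R = 4. Eliminate 4 elsewhere: S.
So S = 3.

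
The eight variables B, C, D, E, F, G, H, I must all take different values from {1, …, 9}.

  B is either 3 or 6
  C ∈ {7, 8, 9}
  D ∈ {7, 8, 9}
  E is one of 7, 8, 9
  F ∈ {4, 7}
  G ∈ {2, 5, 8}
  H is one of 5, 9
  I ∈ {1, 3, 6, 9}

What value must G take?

2

C, D, E share exactly the 3 values {7, 8, 9}; by pigeonhole those values go to them, so strike 7, 8, 9 from F, G, H, I.
F has just one choice, so F = 4.
H has just one choice, so H = 5. Remove 5 from G.
So G = 2.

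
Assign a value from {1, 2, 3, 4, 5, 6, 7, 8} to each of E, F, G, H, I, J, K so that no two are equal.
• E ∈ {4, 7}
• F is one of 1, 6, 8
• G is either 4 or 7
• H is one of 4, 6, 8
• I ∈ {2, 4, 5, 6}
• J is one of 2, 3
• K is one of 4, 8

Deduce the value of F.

E and G between them cover only {4, 7} — a naked pair. Remove those values from H, I, K.
That leaves K = 8. So F, H can't be 8.
That leaves H = 6. So F, I can't be 6.
So F = 1.

1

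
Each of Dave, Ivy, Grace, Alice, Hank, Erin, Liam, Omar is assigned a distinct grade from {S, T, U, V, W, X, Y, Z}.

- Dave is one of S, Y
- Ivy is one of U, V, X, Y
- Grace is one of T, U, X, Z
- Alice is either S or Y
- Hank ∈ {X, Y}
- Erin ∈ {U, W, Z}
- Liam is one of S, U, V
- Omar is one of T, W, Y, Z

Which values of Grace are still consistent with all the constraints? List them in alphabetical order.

The 2 variables Dave and Alice are confined to {S, Y}, which locks those values in; drop them from Ivy, Hank, Liam, Omar.
Hank has just one choice, so Hank = X. Remove X from Ivy, Grace.
The 2 variables Ivy and Liam are confined to {U, V}, which locks those values in; drop them from Grace, Erin.
No further eliminations apply; Grace can still be any of T, Z.

T, Z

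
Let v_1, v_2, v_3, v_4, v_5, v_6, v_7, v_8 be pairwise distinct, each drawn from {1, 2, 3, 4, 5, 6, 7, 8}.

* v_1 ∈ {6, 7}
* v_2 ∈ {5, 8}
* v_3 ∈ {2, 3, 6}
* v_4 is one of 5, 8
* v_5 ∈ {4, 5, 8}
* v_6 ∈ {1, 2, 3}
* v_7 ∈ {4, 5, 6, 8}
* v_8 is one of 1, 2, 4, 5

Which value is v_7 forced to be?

Among the 8 variables, 7 fits only v_1 (and all 8 values in {1, 2, 3, 4, 5, 6, 7, 8} must be used), so v_1 = 7.
v_2 and v_4 share exactly the 2 values {5, 8}; by pigeonhole those values go to them, so strike 5, 8 from v_5, v_7, v_8.
That leaves v_5 = 4. So v_7, v_8 can't be 4.
So v_7 = 6.

6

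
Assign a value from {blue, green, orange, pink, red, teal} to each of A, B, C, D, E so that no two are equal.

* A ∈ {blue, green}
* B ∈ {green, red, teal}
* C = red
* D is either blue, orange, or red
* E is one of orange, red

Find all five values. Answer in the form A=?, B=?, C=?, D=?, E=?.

A=green, B=teal, C=red, D=blue, E=orange

C's domain is down to {red}, so C = red. Eliminate red elsewhere: B, D, E.
E has just one choice, so E = orange. Eliminate orange elsewhere: D.
D's domain is down to {blue}, so D = blue. Remove blue from A.
That leaves A = green. Remove green from B.
B has just one choice, so B = teal.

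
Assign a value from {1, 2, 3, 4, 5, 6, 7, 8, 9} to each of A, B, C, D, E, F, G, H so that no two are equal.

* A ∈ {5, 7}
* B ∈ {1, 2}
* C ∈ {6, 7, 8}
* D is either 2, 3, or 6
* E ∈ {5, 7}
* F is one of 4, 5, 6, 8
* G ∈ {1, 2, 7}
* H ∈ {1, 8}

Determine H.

Among the 8 variables, 3 fits only D (and all 8 values in {1, 2, 3, 4, 5, 6, 7, 8} must be used), so D = 3.
The 7 still-open variables together cover exactly {1, 2, 4, 5, 6, 7, 8} — 7 values for 7 variables — and 4 appears only in F's list, so F = 4.
The 6 still-open variables draw from only 6 values {1, 2, 5, 6, 7, 8}, so each is used; only C can be 6, hence C = 6.
Among the 5 still-open variables, 8 fits only H (and all 5 values in {1, 2, 5, 7, 8} must be used), so H = 8.

8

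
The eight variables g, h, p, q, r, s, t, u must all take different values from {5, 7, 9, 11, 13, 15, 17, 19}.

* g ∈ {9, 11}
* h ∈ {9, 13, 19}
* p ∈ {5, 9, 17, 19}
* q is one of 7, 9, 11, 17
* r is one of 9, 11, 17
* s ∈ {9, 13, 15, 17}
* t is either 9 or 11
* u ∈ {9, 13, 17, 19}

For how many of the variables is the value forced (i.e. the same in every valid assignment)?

The 8 variables draw from only 8 values {5, 7, 9, 11, 13, 15, 17, 19}, so each is used; only p can be 5, hence p = 5.
The 7 still-open variables together cover exactly {7, 9, 11, 13, 15, 17, 19} — 7 values for 7 variables — and 7 appears only in q's list, so q = 7.
The 6 still-open variables together cover exactly {9, 11, 13, 15, 17, 19} — 6 values for 6 variables — and 15 appears only in s's list, so s = 15.
g and t between them cover only {9, 11} — a naked pair. Remove those values from h, r, u.
That leaves r = 17. Strike 17 from u.
Determined: p=5, q=7, r=17, s=15. The other variables each still have more than one consistent value. That makes 4.

4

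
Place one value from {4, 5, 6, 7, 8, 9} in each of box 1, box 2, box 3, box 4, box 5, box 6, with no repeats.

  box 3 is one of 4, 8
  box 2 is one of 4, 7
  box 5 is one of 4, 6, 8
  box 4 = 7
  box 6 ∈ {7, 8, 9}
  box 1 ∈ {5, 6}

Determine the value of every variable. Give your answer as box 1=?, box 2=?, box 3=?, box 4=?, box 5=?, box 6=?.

box 1=5, box 2=4, box 3=8, box 4=7, box 5=6, box 6=9

box 4 must be 7 (only option left). So box 2, box 6 can't be 7.
box 2's domain is down to {4}, so box 2 = 4. Eliminate 4 elsewhere: box 3, box 5.
That leaves box 3 = 8. Remove 8 from box 5, box 6.
That leaves box 5 = 6. Remove 6 from box 1.
That leaves box 6 = 9.
That leaves box 1 = 5.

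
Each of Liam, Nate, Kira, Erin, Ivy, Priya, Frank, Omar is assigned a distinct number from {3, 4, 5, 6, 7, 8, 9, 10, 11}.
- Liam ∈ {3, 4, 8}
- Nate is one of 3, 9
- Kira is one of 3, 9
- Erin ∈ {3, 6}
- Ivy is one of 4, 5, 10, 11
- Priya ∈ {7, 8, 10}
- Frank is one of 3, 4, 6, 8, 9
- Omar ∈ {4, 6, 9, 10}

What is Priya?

The 2 variables Nate and Kira are confined to {3, 9}, which locks those values in; drop them from Liam, Erin, Frank, Omar.
Erin's domain is down to {6}, so Erin = 6. Strike 6 from Frank, Omar.
Liam and Frank between them cover only {4, 8} — a naked pair. Remove those values from Ivy, Priya, Omar.
Omar has just one choice, so Omar = 10. Remove 10 from Ivy, Priya.
So Priya = 7.

7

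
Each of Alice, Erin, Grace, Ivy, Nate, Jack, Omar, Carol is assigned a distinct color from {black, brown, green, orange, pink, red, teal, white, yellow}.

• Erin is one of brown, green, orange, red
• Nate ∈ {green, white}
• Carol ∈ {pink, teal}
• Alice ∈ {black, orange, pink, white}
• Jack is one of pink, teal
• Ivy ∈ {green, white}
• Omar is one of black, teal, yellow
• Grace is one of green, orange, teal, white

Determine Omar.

yellow

The 2 variables Ivy and Nate are confined to {green, white}, which locks those values in; drop them from Alice, Erin, Grace.
Jack and Carol between them cover only {pink, teal} — a naked pair. Remove those values from Alice, Grace, Omar.
That leaves Grace = orange. Remove orange from Alice, Erin.
That leaves Alice = black. Strike black from Omar.
So Omar = yellow.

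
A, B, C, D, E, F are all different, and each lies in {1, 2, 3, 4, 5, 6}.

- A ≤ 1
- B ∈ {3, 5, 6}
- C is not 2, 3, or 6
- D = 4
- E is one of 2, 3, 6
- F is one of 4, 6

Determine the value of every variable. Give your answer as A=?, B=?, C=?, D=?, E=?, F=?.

A has just one choice, so A = 1. So C can't be 1.
That leaves D = 4. Eliminate 4 elsewhere: C, F.
F's domain is down to {6}, so F = 6. So B, E can't be 6.
That leaves C = 5. Strike 5 from B.
B has just one choice, so B = 3. Strike 3 from E.
That leaves E = 2.

A=1, B=3, C=5, D=4, E=2, F=6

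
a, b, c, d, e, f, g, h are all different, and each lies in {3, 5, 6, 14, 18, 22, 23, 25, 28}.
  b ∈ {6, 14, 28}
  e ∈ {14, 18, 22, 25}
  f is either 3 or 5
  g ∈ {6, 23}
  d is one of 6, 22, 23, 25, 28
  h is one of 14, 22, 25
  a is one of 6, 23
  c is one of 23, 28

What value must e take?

a and g between them cover only {6, 23} — a naked pair. Remove those values from b, c, d.
That leaves c = 28. Eliminate 28 elsewhere: b, d.
b has just one choice, so b = 14. Remove 14 from e, h.
d and h between them cover only {22, 25} — a naked pair. Remove those values from e.
So e = 18.

18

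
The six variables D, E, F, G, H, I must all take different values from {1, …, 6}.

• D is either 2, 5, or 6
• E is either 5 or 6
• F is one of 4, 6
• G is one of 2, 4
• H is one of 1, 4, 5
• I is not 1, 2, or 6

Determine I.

The 6 variables together cover exactly {1, 2, 3, 4, 5, 6} — 6 values for 6 variables — and 1 appears only in H's list, so H = 1.
Among the 5 still-open variables, 3 fits only I (and all 5 values in {2, 3, 4, 5, 6} must be used), so I = 3.

3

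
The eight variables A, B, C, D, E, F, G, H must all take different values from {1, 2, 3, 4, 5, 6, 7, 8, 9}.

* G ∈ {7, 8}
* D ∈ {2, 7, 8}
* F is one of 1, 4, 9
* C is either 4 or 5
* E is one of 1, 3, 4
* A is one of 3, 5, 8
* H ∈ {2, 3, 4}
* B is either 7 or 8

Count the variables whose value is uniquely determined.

3

The 8 variables draw from only 8 values {1, 2, 3, 4, 5, 7, 8, 9}, so each is used; only F can be 9, hence F = 9.
Among the 7 still-open variables, 1 fits only E (and all 7 values in {1, 2, 3, 4, 5, 7, 8} must be used), so E = 1.
The 2 variables B and G are confined to {7, 8}, which locks those values in; drop them from A, D.
D must be 2 (only option left). So H can't be 2.
Determined: D=2, E=1, F=9. The other variables each still have more than one consistent value. That makes 3.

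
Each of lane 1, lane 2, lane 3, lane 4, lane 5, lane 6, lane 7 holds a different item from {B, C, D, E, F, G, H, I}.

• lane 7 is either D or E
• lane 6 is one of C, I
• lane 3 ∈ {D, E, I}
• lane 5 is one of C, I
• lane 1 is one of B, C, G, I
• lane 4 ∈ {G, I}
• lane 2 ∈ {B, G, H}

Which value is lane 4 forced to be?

Among the 7 variables, H fits only lane 2 (and all 7 values in {B, C, D, E, G, H, I} must be used), so lane 2 = H.
The 6 still-open variables draw from only 6 values {B, C, D, E, G, I}, so each is used; only lane 1 can be B, hence lane 1 = B.
Among the 5 still-open variables, G fits only lane 4 (and all 5 values in {C, D, E, G, I} must be used), so lane 4 = G.

G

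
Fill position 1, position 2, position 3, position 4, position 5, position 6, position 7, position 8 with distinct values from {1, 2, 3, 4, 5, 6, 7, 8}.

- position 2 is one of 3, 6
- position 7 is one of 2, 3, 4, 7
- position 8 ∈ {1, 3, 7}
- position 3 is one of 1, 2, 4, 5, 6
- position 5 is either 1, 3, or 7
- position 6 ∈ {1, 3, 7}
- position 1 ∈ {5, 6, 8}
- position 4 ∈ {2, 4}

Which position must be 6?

Among the 8 variables, 8 fits only position 1 (and all 8 values in {1, 2, 3, 4, 5, 6, 7, 8} must be used), so position 1 = 8.
Among the 7 still-open variables, 5 fits only position 3 (and all 7 values in {1, 2, 3, 4, 5, 6, 7} must be used), so position 3 = 5.
The 6 still-open variables draw from only 6 values {1, 2, 3, 4, 6, 7}, so each is used; only position 2 can be 6, hence position 2 = 6.

position 2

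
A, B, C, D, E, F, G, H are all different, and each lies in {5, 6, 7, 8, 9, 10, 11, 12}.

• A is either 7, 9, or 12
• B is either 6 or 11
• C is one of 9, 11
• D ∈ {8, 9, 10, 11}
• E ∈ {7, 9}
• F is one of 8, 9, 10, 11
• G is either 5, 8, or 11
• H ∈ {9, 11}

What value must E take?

The 8 variables draw from only 8 values {5, 6, 7, 8, 9, 10, 11, 12}, so each is used; only G can be 5, hence G = 5.
The 7 still-open variables together cover exactly {6, 7, 8, 9, 10, 11, 12} — 7 values for 7 variables — and 6 appears only in B's list, so B = 6.
Among the 6 still-open variables, 12 fits only A (and all 6 values in {7, 8, 9, 10, 11, 12} must be used), so A = 12.
The 5 still-open variables draw from only 5 values {7, 8, 9, 10, 11}, so each is used; only E can be 7, hence E = 7.

7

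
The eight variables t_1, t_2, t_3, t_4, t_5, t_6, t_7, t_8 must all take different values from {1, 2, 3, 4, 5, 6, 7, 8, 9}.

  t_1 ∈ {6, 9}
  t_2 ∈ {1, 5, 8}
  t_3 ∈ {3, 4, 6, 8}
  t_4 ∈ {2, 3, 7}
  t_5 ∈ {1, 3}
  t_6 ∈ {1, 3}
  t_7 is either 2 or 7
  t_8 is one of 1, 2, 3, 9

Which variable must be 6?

t_5 and t_6 between them cover only {1, 3} — a naked pair. Remove those values from t_2, t_3, t_4, t_8.
t_4 and t_7 between them cover only {2, 7} — a naked pair. Remove those values from t_8.
t_8's domain is down to {9}, so t_8 = 9. Strike 9 from t_1.
So 6 goes to t_1.

t_1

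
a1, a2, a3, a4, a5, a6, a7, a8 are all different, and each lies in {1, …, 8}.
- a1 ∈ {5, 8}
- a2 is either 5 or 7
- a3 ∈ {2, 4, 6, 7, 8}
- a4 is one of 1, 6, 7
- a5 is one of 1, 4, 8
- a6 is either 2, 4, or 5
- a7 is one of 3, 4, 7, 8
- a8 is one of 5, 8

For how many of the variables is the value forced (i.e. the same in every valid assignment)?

The 8 variables draw from only 8 values {1, 2, 3, 4, 5, 6, 7, 8}, so each is used; only a7 can be 3, hence a7 = 3.
a1 and a8 share exactly the 2 values {5, 8}; by pigeonhole those values go to them, so strike 5, 8 from a2, a3, a5, a6.
a2's domain is down to {7}, so a2 = 7. Remove 7 from a3, a4.
Determined: a2=7, a7=3. The other variables each still have more than one consistent value. That makes 2.

2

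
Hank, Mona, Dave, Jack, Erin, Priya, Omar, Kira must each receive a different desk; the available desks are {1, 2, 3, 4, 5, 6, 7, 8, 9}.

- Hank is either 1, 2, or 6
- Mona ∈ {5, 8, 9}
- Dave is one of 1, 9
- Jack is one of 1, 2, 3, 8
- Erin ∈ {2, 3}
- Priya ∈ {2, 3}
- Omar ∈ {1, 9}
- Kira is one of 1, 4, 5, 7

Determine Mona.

5

Dave and Omar between them cover only {1, 9} — a naked pair. Remove those values from Hank, Mona, Jack, Kira.
The 2 variables Erin and Priya are confined to {2, 3}, which locks those values in; drop them from Hank, Jack.
Hank's domain is down to {6}, so Hank = 6.
That leaves Jack = 8. Remove 8 from Mona.
So Mona = 5.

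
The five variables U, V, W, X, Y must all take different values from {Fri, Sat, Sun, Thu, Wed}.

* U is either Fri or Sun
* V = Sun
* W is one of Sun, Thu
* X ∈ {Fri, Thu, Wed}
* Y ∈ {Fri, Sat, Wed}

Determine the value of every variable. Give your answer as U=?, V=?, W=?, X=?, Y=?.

V has just one choice, so V = Sun. So U, W can't be Sun.
That leaves W = Thu. Remove Thu from X.
U's domain is down to {Fri}, so U = Fri. So X, Y can't be Fri.
X must be Wed (only option left). Strike Wed from Y.
Y has just one choice, so Y = Sat.

U=Fri, V=Sun, W=Thu, X=Wed, Y=Sat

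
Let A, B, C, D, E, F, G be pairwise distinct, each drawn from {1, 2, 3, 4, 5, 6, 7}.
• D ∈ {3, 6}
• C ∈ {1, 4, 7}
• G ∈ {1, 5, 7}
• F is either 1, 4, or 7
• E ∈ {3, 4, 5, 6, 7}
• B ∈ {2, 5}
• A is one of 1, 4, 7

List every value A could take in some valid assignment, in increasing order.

1, 4, 7

The 7 variables draw from only 7 values {1, 2, 3, 4, 5, 6, 7}, so each is used; only B can be 2, hence B = 2.
A, C, F share exactly the 3 values {1, 4, 7}; by pigeonhole those values go to them, so strike 1, 4, 7 from E, G.
G has just one choice, so G = 5. Eliminate 5 elsewhere: E.
No further eliminations apply; A can still be any of 1, 4, 7.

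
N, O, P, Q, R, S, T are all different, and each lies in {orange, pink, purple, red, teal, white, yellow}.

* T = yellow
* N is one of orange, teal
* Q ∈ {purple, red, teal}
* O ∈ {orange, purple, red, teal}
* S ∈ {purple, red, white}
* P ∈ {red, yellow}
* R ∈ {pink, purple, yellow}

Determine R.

T must be yellow (only option left). Strike yellow from P, R.
P's domain is down to {red}, so P = red. Eliminate red elsewhere: O, Q, S.
Among the 5 still-open variables, pink fits only R (and all 5 values in {orange, pink, purple, teal, white} must be used), so R = pink.

pink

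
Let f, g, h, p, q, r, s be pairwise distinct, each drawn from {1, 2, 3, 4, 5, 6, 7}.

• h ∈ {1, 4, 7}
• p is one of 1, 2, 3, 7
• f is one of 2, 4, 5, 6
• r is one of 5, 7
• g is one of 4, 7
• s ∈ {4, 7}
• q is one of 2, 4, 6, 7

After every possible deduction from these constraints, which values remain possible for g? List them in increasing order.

The 7 variables together cover exactly {1, 2, 3, 4, 5, 6, 7} — 7 values for 7 variables — and 3 appears only in p's list, so p = 3.
The 6 still-open variables draw from only 6 values {1, 2, 4, 5, 6, 7}, so each is used; only h can be 1, hence h = 1.
g and s share exactly the 2 values {4, 7}; by pigeonhole those values go to them, so strike 4, 7 from f, q, r.
That leaves r = 5. So f can't be 5.
No further eliminations apply; g can still be any of 4, 7.

4, 7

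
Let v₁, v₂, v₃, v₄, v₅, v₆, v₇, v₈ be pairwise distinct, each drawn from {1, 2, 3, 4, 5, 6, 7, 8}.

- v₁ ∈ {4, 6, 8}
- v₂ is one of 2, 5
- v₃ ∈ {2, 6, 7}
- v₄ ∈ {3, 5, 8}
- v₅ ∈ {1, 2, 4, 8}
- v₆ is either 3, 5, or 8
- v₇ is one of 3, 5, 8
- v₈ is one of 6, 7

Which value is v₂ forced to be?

2

The 8 variables together cover exactly {1, 2, 3, 4, 5, 6, 7, 8} — 8 values for 8 variables — and 1 appears only in v₅'s list, so v₅ = 1.
Among the 7 still-open variables, 4 fits only v₁ (and all 7 values in {2, 3, 4, 5, 6, 7, 8} must be used), so v₁ = 4.
v₄, v₆, v₇ between them cover only {3, 5, 8} — a naked triple. Remove those values from v₂.
So v₂ = 2.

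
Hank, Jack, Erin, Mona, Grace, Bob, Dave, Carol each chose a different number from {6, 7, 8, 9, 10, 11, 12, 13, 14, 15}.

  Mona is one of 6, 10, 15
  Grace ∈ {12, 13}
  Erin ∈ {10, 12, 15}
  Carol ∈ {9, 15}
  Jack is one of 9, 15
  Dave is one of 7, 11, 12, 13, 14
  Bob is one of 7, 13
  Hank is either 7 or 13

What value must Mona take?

Hank and Bob share exactly the 2 values {7, 13}; by pigeonhole those values go to them, so strike 7, 13 from Grace, Dave.
Grace has just one choice, so Grace = 12. Remove 12 from Erin, Dave.
The 2 variables Jack and Carol are confined to {9, 15}, which locks those values in; drop them from Erin, Mona.
Erin's domain is down to {10}, so Erin = 10. So Mona can't be 10.
So Mona = 6.

6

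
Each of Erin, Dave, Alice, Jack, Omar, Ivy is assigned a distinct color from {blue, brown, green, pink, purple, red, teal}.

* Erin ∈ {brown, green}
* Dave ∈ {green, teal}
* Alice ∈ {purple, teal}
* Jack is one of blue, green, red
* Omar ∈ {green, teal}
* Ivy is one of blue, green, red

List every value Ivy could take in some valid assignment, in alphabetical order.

The 6 variables draw from only 6 values {blue, brown, green, purple, red, teal}, so each is used; only Erin can be brown, hence Erin = brown.
Among the 5 still-open variables, purple fits only Alice (and all 5 values in {blue, green, purple, red, teal} must be used), so Alice = purple.
The 2 variables Dave and Omar are confined to {green, teal}, which locks those values in; drop them from Jack, Ivy.
No further eliminations apply; Ivy can still be any of blue, red.

blue, red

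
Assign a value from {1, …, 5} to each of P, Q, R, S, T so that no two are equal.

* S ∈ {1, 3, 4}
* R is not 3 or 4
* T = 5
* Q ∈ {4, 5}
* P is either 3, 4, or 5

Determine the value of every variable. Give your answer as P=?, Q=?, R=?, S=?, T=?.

P=3, Q=4, R=2, S=1, T=5

T has just one choice, so T = 5. So P, Q, R can't be 5.
Q has just one choice, so Q = 4. Strike 4 from P, S.
P has just one choice, so P = 3. So S can't be 3.
That leaves S = 1. Strike 1 from R.
R has just one choice, so R = 2.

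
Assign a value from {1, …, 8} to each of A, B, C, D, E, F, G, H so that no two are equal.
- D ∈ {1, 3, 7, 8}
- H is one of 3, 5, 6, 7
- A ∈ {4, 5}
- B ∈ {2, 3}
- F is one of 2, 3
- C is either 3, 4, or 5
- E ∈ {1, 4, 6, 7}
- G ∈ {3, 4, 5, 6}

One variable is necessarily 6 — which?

Among the 8 variables, 8 fits only D (and all 8 values in {1, 2, 3, 4, 5, 6, 7, 8} must be used), so D = 8.
The 7 still-open variables together cover exactly {1, 2, 3, 4, 5, 6, 7} — 7 values for 7 variables — and 1 appears only in E's list, so E = 1.
The 6 still-open variables draw from only 6 values {2, 3, 4, 5, 6, 7}, so each is used; only H can be 7, hence H = 7.
The 5 still-open variables together cover exactly {2, 3, 4, 5, 6} — 5 values for 5 variables — and 6 appears only in G's list, so G = 6.

G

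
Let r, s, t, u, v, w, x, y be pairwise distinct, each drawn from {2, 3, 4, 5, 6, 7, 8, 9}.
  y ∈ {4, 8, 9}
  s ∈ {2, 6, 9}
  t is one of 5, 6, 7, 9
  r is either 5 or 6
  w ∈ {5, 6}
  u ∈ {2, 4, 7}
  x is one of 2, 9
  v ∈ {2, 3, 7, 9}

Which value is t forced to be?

The 8 variables draw from only 8 values {2, 3, 4, 5, 6, 7, 8, 9}, so each is used; only v can be 3, hence v = 3.
Among the 7 still-open variables, 8 fits only y (and all 7 values in {2, 4, 5, 6, 7, 8, 9} must be used), so y = 8.
Among the 6 still-open variables, 4 fits only u (and all 6 values in {2, 4, 5, 6, 7, 9} must be used), so u = 4.
The 5 still-open variables together cover exactly {2, 5, 6, 7, 9} — 5 values for 5 variables — and 7 appears only in t's list, so t = 7.

7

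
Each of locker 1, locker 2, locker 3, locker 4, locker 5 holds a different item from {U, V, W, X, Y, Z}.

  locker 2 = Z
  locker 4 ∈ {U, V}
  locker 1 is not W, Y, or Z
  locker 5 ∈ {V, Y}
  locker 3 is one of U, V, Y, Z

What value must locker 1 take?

locker 2's domain is down to {Z}, so locker 2 = Z. Strike Z from locker 3.
The 4 still-open variables together cover exactly {U, V, X, Y} — 4 values for 4 variables — and X appears only in locker 1's list, so locker 1 = X.

X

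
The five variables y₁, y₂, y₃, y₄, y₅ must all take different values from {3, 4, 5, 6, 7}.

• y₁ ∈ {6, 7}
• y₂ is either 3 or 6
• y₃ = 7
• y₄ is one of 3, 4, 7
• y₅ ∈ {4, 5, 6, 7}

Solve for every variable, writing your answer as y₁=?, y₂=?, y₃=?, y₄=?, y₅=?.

y₁=6, y₂=3, y₃=7, y₄=4, y₅=5

y₃ must be 7 (only option left). Strike 7 from y₁, y₄, y₅.
y₁ has just one choice, so y₁ = 6. Strike 6 from y₂, y₅.
y₂'s domain is down to {3}, so y₂ = 3. Eliminate 3 elsewhere: y₄.
That leaves y₄ = 4. Remove 4 from y₅.
y₅ has just one choice, so y₅ = 5.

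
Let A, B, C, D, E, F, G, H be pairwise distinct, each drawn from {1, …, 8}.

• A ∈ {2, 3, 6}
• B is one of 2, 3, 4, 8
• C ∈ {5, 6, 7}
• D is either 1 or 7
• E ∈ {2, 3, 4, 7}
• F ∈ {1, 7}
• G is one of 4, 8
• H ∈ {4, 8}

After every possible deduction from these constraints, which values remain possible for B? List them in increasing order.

The 8 variables together cover exactly {1, 2, 3, 4, 5, 6, 7, 8} — 8 values for 8 variables — and 5 appears only in C's list, so C = 5.
The 7 still-open variables draw from only 7 values {1, 2, 3, 4, 6, 7, 8}, so each is used; only A can be 6, hence A = 6.
D and F between them cover only {1, 7} — a naked pair. Remove those values from E.
The 2 variables G and H are confined to {4, 8}, which locks those values in; drop them from B, E.
No further eliminations apply; B can still be any of 2, 3.

2, 3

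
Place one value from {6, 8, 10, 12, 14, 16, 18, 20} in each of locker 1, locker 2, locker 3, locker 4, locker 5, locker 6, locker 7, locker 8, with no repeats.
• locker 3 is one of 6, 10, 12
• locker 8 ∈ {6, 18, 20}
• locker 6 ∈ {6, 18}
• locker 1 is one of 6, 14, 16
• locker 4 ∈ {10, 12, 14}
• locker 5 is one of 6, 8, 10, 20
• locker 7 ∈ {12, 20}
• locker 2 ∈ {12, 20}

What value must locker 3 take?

10

The 8 variables together cover exactly {6, 8, 10, 12, 14, 16, 18, 20} — 8 values for 8 variables — and 8 appears only in locker 5's list, so locker 5 = 8.
The 7 still-open variables draw from only 7 values {6, 10, 12, 14, 16, 18, 20}, so each is used; only locker 1 can be 16, hence locker 1 = 16.
The 6 still-open variables draw from only 6 values {6, 10, 12, 14, 18, 20}, so each is used; only locker 4 can be 14, hence locker 4 = 14.
The 5 still-open variables together cover exactly {6, 10, 12, 18, 20} — 5 values for 5 variables — and 10 appears only in locker 3's list, so locker 3 = 10.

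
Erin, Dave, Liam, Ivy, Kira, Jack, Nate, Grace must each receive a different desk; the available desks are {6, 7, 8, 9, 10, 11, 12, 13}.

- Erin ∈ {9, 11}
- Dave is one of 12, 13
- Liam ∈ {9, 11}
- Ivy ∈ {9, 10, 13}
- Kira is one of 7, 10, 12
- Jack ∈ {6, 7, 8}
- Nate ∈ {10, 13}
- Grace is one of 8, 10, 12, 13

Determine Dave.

The 8 variables together cover exactly {6, 7, 8, 9, 10, 11, 12, 13} — 8 values for 8 variables — and 6 appears only in Jack's list, so Jack = 6.
The 7 still-open variables draw from only 7 values {7, 8, 9, 10, 11, 12, 13}, so each is used; only Kira can be 7, hence Kira = 7.
Among the 6 still-open variables, 8 fits only Grace (and all 6 values in {8, 9, 10, 11, 12, 13} must be used), so Grace = 8.
The 5 still-open variables draw from only 5 values {9, 10, 11, 12, 13}, so each is used; only Dave can be 12, hence Dave = 12.

12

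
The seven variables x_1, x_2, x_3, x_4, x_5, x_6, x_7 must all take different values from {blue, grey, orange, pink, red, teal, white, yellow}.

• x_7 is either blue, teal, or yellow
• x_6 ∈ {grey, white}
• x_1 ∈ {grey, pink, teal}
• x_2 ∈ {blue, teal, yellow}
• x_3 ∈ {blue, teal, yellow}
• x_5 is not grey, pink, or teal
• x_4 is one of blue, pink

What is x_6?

white

The 3 variables x_2, x_3, x_7 are confined to {blue, teal, yellow}, which locks those values in; drop them from x_1, x_4, x_5.
x_4's domain is down to {pink}, so x_4 = pink. Remove pink from x_1.
x_1 must be grey (only option left). Eliminate grey elsewhere: x_6.
So x_6 = white.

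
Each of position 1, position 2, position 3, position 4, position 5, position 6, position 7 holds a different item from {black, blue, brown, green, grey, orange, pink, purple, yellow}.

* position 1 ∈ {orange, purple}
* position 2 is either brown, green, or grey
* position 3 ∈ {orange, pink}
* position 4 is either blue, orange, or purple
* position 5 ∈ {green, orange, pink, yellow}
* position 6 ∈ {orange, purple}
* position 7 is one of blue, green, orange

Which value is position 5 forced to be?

yellow

position 1 and position 6 share exactly the 2 values {orange, purple}; by pigeonhole those values go to them, so strike orange, purple from position 3, position 4, position 5, position 7.
position 3 must be pink (only option left). Strike pink from position 5.
position 4's domain is down to {blue}, so position 4 = blue. Strike blue from position 7.
position 7 has just one choice, so position 7 = green. Strike green from position 2, position 5.
So position 5 = yellow.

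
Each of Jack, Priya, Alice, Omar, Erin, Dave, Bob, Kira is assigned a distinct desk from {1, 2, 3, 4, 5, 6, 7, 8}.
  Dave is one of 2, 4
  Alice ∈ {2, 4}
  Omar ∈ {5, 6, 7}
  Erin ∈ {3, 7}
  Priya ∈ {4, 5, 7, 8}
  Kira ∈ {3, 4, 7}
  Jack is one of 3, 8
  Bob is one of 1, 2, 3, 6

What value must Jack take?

The 8 variables together cover exactly {1, 2, 3, 4, 5, 6, 7, 8} — 8 values for 8 variables — and 1 appears only in Bob's list, so Bob = 1.
The 7 still-open variables draw from only 7 values {2, 3, 4, 5, 6, 7, 8}, so each is used; only Omar can be 6, hence Omar = 6.
Among the 6 still-open variables, 5 fits only Priya (and all 6 values in {2, 3, 4, 5, 7, 8} must be used), so Priya = 5.
The 5 still-open variables draw from only 5 values {2, 3, 4, 7, 8}, so each is used; only Jack can be 8, hence Jack = 8.

8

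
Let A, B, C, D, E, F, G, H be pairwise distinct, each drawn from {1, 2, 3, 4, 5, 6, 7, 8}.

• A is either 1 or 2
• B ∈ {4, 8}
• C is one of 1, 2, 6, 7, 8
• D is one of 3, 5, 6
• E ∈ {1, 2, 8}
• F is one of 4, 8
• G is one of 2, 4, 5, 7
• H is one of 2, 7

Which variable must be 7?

Among the 8 variables, 3 fits only D (and all 8 values in {1, 2, 3, 4, 5, 6, 7, 8} must be used), so D = 3.
Among the 7 still-open variables, 5 fits only G (and all 7 values in {1, 2, 4, 5, 6, 7, 8} must be used), so G = 5.
Among the 6 still-open variables, 6 fits only C (and all 6 values in {1, 2, 4, 6, 7, 8} must be used), so C = 6.
Among the 5 still-open variables, 7 fits only H (and all 5 values in {1, 2, 4, 7, 8} must be used), so H = 7.

H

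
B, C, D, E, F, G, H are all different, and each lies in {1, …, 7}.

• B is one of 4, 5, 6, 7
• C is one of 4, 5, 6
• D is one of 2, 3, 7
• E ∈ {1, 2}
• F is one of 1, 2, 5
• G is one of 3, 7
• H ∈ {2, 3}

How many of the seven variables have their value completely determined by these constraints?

The 3 variables D, G, H are confined to {2, 3, 7}, which locks those values in; drop them from B, E, F.
E has just one choice, so E = 1. Strike 1 from F.
F must be 5 (only option left). Strike 5 from B, C.
Determined: E=1, F=5. The other variables each still have more than one consistent value. That makes 2.

2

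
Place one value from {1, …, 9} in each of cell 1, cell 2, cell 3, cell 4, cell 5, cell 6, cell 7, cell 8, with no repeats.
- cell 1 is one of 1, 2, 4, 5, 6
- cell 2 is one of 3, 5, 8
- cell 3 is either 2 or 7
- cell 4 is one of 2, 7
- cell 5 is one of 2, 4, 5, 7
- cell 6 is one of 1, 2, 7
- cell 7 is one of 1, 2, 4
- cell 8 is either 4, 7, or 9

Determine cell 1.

The 2 variables cell 3 and cell 4 are confined to {2, 7}, which locks those values in; drop them from cell 1, cell 5, cell 6, cell 7, cell 8.
That leaves cell 6 = 1. Remove 1 from cell 1, cell 7.
cell 7's domain is down to {4}, so cell 7 = 4. Strike 4 from cell 1, cell 5, cell 8.
That leaves cell 8 = 9.
That leaves cell 5 = 5. So cell 1, cell 2 can't be 5.
So cell 1 = 6.

6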